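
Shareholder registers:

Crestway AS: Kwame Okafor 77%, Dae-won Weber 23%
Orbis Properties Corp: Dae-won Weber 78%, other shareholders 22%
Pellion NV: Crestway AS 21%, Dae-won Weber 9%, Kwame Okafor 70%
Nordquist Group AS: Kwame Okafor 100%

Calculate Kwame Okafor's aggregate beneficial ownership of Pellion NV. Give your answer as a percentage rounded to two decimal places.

86.17%

Kwame reaches Pellion along 2 paths.
Via Crestway: 77% × 21% = 16.17%.
Direct stake: 70% = 70%.
Total: 16.17% + 70% = 86.17%.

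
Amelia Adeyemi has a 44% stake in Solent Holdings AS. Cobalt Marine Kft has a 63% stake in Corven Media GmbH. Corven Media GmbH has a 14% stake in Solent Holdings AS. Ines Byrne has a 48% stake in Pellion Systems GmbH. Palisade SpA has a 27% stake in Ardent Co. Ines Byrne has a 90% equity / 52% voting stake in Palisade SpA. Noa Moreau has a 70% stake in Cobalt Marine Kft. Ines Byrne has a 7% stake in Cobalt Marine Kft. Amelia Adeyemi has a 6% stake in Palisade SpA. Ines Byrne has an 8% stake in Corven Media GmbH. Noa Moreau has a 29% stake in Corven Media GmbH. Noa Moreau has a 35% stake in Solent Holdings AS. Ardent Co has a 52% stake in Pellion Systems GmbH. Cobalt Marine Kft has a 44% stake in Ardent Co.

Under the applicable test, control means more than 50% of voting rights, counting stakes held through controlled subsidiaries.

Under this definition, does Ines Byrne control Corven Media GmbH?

Ines holds 52% of Palisade, so Ines controls Palisade.
In Corven, Ines's side holds only 8%, not > 50%.
So Ines does not control Corven.

No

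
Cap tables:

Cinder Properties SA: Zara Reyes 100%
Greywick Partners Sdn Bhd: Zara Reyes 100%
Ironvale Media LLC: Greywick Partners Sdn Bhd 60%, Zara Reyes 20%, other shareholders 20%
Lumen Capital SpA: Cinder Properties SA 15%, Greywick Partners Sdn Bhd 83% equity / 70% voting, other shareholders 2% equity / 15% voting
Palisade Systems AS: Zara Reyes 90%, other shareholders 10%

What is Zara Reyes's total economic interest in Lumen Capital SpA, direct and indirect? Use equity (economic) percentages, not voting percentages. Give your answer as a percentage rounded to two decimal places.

Zara reaches Lumen along 2 paths.
Via Cinder: 100% × 15% = 15%.
Via Greywick: 100% × 83% = 83%.
Total: 15% + 83% = 98%.
Rounded: 98.00%.

98.00%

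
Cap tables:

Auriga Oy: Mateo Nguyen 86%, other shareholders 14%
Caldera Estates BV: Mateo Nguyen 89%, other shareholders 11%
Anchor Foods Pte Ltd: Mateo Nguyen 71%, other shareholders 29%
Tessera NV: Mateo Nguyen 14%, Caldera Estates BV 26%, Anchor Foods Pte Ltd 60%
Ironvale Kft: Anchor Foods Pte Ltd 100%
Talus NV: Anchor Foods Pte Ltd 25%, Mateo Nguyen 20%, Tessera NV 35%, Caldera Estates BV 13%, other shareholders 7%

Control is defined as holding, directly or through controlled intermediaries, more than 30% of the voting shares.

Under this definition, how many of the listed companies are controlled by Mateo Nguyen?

Mateo holds 86% of Auriga, so Mateo controls Auriga.
Mateo holds 89% of Caldera, so Mateo controls Caldera.
Mateo holds 71% of Anchor, so Mateo controls Anchor.
Mateo and Caldera and Anchor together hold 14% + 26% + 60% = 100% of Tessera, so Mateo controls Tessera.
Anchor holds 100% of Ironvale, so Mateo controls Ironvale.
Anchor and Mateo and Tessera and Caldera together hold 25% + 20% + 35% + 13% = 93% of Talus, so Mateo controls Talus.
Mateo controls 6 companies.

6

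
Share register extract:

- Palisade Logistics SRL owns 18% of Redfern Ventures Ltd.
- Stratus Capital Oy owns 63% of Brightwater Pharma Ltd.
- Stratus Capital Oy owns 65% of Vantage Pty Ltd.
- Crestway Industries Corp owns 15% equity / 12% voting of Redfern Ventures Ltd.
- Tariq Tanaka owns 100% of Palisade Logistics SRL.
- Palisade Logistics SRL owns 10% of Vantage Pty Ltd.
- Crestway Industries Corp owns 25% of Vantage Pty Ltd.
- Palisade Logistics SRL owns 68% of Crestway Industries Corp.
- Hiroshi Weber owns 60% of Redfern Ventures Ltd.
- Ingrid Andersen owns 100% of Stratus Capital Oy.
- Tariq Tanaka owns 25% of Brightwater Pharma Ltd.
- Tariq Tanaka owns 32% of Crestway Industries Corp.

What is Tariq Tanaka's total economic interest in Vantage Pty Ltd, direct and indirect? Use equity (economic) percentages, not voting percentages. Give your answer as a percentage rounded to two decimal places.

Tariq reaches Vantage along 3 paths.
Via Palisade: 100% × 10% = 10%.
Via Palisade → Crestway: 100% × 68% × 25% = 17%.
Via Crestway: 32% × 25% = 8%.
Total: 10% + 17% + 8% = 35%.
Rounded: 35.00%.

35.00%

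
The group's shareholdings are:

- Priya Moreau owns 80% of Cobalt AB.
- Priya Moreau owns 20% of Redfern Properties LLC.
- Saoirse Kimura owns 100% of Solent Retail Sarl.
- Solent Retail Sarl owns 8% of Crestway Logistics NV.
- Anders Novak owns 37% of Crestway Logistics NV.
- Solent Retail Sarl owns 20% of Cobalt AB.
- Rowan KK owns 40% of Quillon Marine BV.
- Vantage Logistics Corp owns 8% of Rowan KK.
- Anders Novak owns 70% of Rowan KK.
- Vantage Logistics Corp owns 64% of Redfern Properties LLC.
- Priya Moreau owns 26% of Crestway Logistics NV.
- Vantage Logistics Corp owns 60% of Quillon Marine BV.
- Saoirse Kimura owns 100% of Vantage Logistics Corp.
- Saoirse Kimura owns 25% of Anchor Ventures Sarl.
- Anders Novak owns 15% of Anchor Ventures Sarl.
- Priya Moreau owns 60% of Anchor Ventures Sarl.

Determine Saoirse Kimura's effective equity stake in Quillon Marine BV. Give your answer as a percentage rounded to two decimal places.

Saoirse reaches Quillon along 2 paths.
Via Vantage: 100% × 60% = 60%.
Via Vantage → Rowan: 100% × 8% × 40% = 3.2%.
Total: 60% + 3.2% = 63.2%.
Rounded: 63.20%.

63.20%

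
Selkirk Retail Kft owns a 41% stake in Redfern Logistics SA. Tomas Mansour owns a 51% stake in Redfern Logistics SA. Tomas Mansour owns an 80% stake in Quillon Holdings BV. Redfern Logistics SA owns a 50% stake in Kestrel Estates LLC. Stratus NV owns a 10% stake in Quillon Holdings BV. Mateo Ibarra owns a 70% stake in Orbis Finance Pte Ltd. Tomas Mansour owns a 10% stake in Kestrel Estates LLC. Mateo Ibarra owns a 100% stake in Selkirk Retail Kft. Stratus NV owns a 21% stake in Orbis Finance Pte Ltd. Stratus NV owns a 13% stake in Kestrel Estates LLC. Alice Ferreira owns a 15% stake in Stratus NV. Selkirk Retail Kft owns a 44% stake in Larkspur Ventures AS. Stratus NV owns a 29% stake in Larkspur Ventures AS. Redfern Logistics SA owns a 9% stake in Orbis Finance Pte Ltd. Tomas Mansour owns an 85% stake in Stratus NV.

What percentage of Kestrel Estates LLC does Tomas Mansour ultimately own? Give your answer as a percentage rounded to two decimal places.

Tomas reaches Kestrel along 3 paths.
Via Stratus: 85% × 13% = 11.05%.
Via Redfern: 51% × 50% = 25.5%.
Direct stake: 10% = 10%.
Total: 11.05% + 25.5% + 10% = 46.55%.

46.55%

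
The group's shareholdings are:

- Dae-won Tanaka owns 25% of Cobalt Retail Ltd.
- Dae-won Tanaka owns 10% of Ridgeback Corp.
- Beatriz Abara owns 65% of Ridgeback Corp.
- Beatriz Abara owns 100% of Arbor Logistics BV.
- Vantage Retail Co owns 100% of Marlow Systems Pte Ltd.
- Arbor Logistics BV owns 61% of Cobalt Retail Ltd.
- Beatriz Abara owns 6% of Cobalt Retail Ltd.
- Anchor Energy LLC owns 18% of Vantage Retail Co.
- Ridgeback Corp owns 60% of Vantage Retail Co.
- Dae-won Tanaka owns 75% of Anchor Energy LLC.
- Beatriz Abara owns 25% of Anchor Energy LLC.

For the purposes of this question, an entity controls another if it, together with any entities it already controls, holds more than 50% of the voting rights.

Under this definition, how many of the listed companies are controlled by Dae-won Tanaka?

1

Dae-won holds 75% of Anchor, so Dae-won controls Anchor.
No other company's threshold is met.
Dae-won controls 1 company.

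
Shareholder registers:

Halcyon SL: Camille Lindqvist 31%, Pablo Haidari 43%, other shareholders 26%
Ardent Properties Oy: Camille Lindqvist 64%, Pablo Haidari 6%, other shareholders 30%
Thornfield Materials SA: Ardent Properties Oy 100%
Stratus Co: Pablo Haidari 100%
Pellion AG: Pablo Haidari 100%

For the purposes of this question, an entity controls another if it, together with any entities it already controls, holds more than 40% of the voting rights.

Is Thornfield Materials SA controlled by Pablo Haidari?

Pablo holds 43% of Halcyon, so Pablo controls Halcyon.
Pablo holds 100% of Stratus, so Pablo controls Stratus.
Pablo holds 100% of Pellion, so Pablo controls Pellion.
Neither Pablo nor any entity Pablo controls holds any voting interest in Thornfield.
So Pablo does not control Thornfield.

No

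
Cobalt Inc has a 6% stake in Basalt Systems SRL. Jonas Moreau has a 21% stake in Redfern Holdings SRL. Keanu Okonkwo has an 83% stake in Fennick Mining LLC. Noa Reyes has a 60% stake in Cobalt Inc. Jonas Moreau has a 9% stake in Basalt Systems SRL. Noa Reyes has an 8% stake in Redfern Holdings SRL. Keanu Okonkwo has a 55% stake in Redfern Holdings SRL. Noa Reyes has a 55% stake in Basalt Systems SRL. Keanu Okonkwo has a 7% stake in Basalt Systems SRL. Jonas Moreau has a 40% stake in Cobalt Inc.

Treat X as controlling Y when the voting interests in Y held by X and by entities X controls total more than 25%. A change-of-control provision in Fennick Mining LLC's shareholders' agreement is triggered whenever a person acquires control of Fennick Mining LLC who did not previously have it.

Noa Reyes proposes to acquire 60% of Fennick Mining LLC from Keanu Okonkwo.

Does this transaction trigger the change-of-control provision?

The purchase adds only to Noa's holdings (Keanu's stake shrinks), so Noa is the only person who could newly come to control Fennick.
Noa holds 60% of Cobalt, so Noa controls Cobalt.
Noa and Cobalt together hold 55% + 6% = 61% of Basalt, so Noa controls Basalt.
Neither Noa nor any entity Noa controls holds any voting interest in Fennick.
So before the transaction, Noa does not control Fennick.
After the purchase, Noa holds 60% of Fennick directly, and Keanu's stake falls to 23%.
Noa holds 60% of Fennick, so Noa controls Fennick.
Noa did not control Fennick before and does after, so the clause is triggered.

Yes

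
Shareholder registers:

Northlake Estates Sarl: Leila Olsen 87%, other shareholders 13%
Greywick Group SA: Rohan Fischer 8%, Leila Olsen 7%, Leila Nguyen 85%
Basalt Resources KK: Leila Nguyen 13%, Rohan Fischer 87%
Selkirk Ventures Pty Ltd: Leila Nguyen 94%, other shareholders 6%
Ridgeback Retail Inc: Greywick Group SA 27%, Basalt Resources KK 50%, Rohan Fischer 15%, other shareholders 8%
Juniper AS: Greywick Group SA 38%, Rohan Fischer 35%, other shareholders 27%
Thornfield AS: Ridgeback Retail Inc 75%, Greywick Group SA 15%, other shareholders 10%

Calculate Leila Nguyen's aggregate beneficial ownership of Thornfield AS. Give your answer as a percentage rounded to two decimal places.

34.84%

Leila Nguyen reaches Thornfield along 3 paths.
Via Greywick → Ridgeback: 85% × 27% × 75% = 17.2125%.
Via Basalt → Ridgeback: 13% × 50% × 75% = 4.875%.
Via Greywick: 85% × 15% = 12.75%.
Total: 17.2125% + 4.875% + 12.75% = 34.8375%.
Rounded: 34.84%.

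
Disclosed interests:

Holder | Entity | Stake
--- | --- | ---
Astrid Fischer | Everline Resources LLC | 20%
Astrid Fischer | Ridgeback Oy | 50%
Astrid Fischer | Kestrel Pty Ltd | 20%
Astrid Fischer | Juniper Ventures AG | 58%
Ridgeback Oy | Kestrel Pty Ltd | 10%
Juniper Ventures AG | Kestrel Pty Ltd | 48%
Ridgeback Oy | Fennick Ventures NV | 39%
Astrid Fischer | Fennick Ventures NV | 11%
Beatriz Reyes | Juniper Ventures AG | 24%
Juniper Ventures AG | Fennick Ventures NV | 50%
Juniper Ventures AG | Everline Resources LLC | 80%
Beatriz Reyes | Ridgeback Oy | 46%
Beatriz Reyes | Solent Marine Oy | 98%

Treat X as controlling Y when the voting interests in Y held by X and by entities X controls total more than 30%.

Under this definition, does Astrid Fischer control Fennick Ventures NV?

Astrid holds 50% of Ridgeback, so Astrid controls Ridgeback.
Astrid holds 58% of Juniper, so Astrid controls Juniper.
Juniper and Astrid and Ridgeback together hold 50% + 11% + 39% = 100% of Fennick, so Astrid controls Fennick.

Yes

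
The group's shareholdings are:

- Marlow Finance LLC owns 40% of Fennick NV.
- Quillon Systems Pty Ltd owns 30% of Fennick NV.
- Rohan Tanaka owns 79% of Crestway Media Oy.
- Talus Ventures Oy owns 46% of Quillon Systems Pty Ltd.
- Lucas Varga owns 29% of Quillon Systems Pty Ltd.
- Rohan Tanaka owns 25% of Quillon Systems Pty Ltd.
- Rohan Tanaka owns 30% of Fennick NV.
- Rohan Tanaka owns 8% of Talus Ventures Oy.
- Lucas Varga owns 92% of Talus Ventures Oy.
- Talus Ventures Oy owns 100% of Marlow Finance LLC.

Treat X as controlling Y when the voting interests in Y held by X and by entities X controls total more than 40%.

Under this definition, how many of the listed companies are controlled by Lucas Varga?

Lucas holds 92% of Talus, so Lucas controls Talus.
Talus and Lucas together hold 46% + 29% = 75% of Quillon, so Lucas controls Quillon.
Talus holds 100% of Marlow, so Lucas controls Marlow.
Marlow and Quillon together hold 40% + 30% = 70% of Fennick, so Lucas controls Fennick.
No other company's threshold is met.
Lucas controls 4 companies.

4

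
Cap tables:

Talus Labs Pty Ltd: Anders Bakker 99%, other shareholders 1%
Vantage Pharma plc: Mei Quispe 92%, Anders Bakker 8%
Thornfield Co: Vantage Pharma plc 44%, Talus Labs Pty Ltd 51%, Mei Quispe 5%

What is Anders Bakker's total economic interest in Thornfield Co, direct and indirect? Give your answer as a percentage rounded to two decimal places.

54.01%

Anders reaches Thornfield along 2 paths.
Via Vantage: 8% × 44% = 3.52%.
Via Talus: 99% × 51% = 50.49%.
Total: 3.52% + 50.49% = 54.01%.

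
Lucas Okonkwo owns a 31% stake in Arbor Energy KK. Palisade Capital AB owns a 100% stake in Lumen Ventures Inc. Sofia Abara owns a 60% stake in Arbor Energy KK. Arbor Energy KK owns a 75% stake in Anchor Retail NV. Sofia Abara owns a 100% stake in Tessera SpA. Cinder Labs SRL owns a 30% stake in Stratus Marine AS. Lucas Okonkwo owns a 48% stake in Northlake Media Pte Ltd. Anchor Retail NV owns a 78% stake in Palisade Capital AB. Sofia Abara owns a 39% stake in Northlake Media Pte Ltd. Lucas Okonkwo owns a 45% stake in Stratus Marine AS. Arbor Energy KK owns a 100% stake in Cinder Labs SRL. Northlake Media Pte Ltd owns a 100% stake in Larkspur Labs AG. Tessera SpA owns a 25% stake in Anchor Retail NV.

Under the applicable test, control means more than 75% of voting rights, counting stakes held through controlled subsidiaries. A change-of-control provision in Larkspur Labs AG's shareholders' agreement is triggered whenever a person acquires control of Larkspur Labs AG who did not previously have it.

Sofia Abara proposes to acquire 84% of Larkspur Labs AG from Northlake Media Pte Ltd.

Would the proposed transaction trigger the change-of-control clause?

Yes

The purchase adds only to Sofia's holdings (Northlake's stake shrinks), so Sofia is the only person who could newly come to control Larkspur.
Sofia holds 100% of Tessera, so Sofia controls Tessera.
Neither Sofia nor any entity Sofia controls holds any voting interest in Larkspur.
So before the transaction, Sofia does not control Larkspur.
After the purchase, Sofia holds 84% of Larkspur directly, and Northlake's stake falls to 16%.
Sofia holds 84% of Larkspur, so Sofia controls Larkspur.
Sofia did not control Larkspur before and does after, so the clause is triggered.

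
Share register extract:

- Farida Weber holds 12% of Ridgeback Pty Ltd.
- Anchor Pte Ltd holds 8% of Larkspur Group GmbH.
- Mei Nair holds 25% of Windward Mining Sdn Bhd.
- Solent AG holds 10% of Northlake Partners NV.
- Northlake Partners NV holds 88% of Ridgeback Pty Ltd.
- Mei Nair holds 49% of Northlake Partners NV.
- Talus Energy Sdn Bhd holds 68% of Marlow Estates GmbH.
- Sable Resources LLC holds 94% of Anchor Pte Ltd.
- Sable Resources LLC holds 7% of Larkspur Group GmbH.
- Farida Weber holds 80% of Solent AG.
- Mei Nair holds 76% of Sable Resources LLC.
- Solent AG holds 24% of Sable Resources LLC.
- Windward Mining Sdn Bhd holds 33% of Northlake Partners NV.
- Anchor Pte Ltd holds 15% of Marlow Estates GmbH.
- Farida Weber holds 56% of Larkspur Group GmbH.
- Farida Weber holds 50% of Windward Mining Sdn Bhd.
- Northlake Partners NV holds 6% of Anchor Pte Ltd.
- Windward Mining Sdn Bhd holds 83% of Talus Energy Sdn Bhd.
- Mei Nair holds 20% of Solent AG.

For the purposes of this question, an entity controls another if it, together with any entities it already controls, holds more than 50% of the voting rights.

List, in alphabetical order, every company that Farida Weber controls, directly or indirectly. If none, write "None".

Larkspur Group GmbH, Solent AG

Farida holds 80% of Solent, so Farida controls Solent.
Farida holds 56% of Larkspur, so Farida controls Larkspur.
No other company's threshold is met.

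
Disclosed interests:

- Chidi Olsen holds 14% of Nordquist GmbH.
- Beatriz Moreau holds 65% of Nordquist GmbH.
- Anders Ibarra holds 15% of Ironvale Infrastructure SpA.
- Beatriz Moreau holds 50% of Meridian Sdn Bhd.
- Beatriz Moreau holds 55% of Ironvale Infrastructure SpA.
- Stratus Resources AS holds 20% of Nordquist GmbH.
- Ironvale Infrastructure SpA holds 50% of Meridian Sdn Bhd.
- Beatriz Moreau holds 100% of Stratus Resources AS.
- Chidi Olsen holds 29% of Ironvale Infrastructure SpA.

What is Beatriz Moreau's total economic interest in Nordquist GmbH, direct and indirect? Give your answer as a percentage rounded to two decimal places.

Beatriz reaches Nordquist along 2 paths.
Direct stake: 65% = 65%.
Via Stratus: 100% × 20% = 20%.
Total: 65% + 20% = 85%.
Rounded: 85.00%.

85.00%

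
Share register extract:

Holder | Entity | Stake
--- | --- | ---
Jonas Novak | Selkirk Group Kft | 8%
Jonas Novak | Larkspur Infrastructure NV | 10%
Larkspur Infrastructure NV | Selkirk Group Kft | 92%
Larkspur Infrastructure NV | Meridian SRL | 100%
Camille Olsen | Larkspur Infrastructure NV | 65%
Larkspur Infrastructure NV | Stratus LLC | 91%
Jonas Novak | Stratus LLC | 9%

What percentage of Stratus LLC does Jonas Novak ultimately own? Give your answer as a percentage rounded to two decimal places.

18.10%

Jonas reaches Stratus along 2 paths.
Via Larkspur: 10% × 91% = 9.1%.
Direct stake: 9% = 9%.
Total: 9.1% + 9% = 18.1%.
Rounded: 18.10%.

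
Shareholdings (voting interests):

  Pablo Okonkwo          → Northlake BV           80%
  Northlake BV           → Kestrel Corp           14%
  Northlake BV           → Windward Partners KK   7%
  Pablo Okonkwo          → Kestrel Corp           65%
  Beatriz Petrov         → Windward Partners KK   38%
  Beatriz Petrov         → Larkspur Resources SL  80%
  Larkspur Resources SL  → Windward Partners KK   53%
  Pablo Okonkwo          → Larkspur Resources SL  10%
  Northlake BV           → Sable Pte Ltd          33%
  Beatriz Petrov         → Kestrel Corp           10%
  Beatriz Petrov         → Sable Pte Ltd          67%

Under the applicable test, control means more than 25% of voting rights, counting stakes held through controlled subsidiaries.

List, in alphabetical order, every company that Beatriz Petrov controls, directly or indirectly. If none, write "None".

Beatriz holds 80% of Larkspur, so Beatriz controls Larkspur.
Beatriz and Larkspur together hold 38% + 53% = 91% of Windward, so Beatriz controls Windward.
Beatriz holds 67% of Sable, so Beatriz controls Sable.
No other company's threshold is met.

Larkspur Resources SL, Sable Pte Ltd, Windward Partners KK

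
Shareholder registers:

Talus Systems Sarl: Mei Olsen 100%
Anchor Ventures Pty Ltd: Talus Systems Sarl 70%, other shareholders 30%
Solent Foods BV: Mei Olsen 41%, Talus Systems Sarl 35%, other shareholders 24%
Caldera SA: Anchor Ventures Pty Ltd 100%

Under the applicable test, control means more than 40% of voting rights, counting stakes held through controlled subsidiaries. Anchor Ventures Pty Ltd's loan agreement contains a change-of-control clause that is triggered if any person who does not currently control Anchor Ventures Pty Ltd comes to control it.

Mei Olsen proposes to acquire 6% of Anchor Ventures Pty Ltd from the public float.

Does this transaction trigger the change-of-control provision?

No

The purchase changes only Mei's holdings, so Mei is the only person who could newly come to control Anchor.
Mei holds 100% of Talus, so Mei controls Talus.
Talus holds 70% of Anchor, so Mei controls Anchor.
So Mei already controls Anchor before the transaction.
After the purchase, Mei holds 6% of Anchor directly.
Mei controlled Anchor already, so this is not a new person acquiring control; every other person's position is unchanged or reduced.
No new person acquires control, so the clause is not triggered.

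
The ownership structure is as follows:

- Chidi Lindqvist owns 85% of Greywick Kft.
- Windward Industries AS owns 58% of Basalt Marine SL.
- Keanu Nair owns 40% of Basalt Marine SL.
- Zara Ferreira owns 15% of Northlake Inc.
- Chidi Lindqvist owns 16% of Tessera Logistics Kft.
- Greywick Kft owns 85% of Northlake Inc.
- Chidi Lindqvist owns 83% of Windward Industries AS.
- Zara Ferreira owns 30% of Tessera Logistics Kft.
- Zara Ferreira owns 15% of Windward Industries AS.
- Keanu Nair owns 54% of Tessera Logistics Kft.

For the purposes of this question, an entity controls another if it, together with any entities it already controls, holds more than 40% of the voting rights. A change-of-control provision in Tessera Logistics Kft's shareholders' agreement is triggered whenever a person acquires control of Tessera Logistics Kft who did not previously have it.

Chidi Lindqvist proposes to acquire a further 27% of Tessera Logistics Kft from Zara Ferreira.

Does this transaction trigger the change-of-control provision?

The purchase adds only to Chidi's holdings (Zara's stake shrinks), so Chidi is the only person who could newly come to control Tessera.
Chidi holds 83% of Windward, so Chidi controls Windward.
Chidi holds 85% of Greywick, so Chidi controls Greywick.
Windward holds 58% of Basalt, so Chidi controls Basalt.
Greywick holds 85% of Northlake, so Chidi controls Northlake.
In Tessera, Chidi's side holds only 16%, not > 40%.
So before the transaction, Chidi does not control Tessera.
After the purchase, Chidi's direct stake in Tessera rises to 16% + 27% = 43%, and Zara's stake falls to 3%.
Chidi holds 43% of Tessera, so Chidi controls Tessera.
Chidi did not control Tessera before and does after, so the clause is triggered.

Yes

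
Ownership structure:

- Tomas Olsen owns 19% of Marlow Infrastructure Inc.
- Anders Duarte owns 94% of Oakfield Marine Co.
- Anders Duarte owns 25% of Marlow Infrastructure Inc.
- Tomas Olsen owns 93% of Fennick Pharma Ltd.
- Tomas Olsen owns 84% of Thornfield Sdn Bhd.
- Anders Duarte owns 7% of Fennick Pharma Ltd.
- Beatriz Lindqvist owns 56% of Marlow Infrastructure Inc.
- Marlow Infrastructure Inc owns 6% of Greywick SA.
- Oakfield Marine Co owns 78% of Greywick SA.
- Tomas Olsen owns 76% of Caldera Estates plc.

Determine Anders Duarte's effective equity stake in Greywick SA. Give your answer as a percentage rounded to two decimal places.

Anders reaches Greywick along 2 paths.
Via Marlow: 25% × 6% = 1.5%.
Via Oakfield: 94% × 78% = 73.32%.
Total: 1.5% + 73.32% = 74.82%.

74.82%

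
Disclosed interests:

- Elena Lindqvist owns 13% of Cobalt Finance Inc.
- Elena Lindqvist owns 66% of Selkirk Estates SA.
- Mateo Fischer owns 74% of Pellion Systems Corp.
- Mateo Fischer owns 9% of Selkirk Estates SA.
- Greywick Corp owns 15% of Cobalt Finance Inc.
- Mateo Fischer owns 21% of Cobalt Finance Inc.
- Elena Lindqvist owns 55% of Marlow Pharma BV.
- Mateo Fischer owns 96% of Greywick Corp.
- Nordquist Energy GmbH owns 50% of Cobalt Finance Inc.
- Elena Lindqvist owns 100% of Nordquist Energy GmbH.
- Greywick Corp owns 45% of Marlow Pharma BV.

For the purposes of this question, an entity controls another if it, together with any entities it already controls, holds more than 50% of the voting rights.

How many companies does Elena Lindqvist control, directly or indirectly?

4

Elena holds 100% of Nordquist, so Elena controls Nordquist.
Elena holds 66% of Selkirk, so Elena controls Selkirk.
Elena holds 55% of Marlow, so Elena controls Marlow.
Nordquist and Elena together hold 50% + 13% = 63% of Cobalt, so Elena controls Cobalt.
No other company's threshold is met.
Elena controls 4 companies.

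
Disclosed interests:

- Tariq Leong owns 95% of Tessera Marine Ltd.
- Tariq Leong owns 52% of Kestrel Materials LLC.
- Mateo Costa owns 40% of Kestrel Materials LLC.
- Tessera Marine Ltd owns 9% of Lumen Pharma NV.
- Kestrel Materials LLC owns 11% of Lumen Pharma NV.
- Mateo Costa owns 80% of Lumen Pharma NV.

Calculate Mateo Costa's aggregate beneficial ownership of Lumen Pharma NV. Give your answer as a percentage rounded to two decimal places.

84.40%

Mateo reaches Lumen along 2 paths.
Via Kestrel: 40% × 11% = 4.4%.
Direct stake: 80% = 80%.
Total: 4.4% + 80% = 84.4%.
Rounded: 84.40%.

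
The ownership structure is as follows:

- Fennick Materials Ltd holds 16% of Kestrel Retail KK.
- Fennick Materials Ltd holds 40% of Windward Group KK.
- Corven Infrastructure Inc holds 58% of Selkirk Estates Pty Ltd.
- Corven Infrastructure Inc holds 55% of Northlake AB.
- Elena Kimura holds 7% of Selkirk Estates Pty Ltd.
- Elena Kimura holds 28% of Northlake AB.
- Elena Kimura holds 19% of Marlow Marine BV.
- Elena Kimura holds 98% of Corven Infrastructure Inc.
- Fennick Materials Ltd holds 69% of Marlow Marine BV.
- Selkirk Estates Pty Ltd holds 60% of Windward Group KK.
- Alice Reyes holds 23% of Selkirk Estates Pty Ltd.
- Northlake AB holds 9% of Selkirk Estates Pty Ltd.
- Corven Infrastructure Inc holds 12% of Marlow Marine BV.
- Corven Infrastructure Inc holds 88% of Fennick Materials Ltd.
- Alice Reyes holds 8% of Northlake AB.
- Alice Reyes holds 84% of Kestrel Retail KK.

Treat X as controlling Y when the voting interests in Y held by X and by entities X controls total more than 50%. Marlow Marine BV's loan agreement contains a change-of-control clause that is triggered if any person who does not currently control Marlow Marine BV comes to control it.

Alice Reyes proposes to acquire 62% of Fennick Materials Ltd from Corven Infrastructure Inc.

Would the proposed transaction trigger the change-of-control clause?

The purchase adds only to Alice's holdings (Corven's stake shrinks), so Alice is the only person who could newly come to control Marlow.
Alice holds 84% of Kestrel, so Alice controls Kestrel.
Neither Alice nor any entity Alice controls holds any voting interest in Marlow.
So before the transaction, Alice does not control Marlow.
After the purchase, Alice holds 62% of Fennick directly, and Corven's stake falls to 26%.
Alice holds 62% of Fennick, so Alice controls Fennick.
Fennick holds 69% of Marlow, so Alice controls Marlow.
Alice did not control Marlow before and does after, so the clause is triggered.

Yes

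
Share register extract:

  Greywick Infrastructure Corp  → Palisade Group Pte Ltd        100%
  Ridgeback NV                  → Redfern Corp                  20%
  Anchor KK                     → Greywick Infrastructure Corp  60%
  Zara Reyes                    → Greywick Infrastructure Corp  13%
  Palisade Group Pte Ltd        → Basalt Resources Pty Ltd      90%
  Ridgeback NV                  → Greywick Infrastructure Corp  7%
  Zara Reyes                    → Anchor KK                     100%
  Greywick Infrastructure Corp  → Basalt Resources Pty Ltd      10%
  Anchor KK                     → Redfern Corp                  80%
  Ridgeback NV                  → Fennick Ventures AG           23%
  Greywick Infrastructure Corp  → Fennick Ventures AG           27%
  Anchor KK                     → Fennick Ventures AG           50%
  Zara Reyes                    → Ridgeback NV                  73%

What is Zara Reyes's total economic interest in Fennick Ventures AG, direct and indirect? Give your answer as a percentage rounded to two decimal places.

87.88%

Zara reaches Fennick along 5 paths.
Via Greywick: 13% × 27% = 3.51%.
Via Anchor → Greywick: 100% × 60% × 27% = 16.2%.
Via Ridgeback → Greywick: 73% × 7% × 27% = 1.3797%.
Via Anchor: 100% × 50% = 50%.
Via Ridgeback: 73% × 23% = 16.79%.
Total: 3.51% + 16.2% + 1.3797% + 50% + 16.79% = 87.8797%.
Rounded: 87.88%.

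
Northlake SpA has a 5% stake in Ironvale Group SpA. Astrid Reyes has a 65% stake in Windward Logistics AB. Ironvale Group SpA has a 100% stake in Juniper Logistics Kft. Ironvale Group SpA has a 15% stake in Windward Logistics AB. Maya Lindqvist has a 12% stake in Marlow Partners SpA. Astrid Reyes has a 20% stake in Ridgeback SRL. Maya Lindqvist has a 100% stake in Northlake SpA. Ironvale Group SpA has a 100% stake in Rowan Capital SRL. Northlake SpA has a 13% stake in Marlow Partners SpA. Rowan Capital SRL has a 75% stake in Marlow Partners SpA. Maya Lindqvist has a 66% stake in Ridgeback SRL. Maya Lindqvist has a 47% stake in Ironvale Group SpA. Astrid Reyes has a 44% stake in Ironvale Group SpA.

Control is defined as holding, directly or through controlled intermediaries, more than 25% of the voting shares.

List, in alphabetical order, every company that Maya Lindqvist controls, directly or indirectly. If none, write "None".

Maya holds 100% of Northlake, so Maya controls Northlake.
Maya holds 66% of Ridgeback, so Maya controls Ridgeback.
Northlake and Maya together hold 5% + 47% = 52% of Ironvale, so Maya controls Ironvale.
Ironvale holds 100% of Juniper, so Maya controls Juniper.
Ironvale holds 100% of Rowan, so Maya controls Rowan.
Rowan and Maya and Northlake together hold 75% + 12% + 13% = 100% of Marlow, so Maya controls Marlow.
No other company's threshold is met.

Ironvale Group SpA, Juniper Logistics Kft, Marlow Partners SpA, Northlake SpA, Ridgeback SRL, Rowan Capital SRL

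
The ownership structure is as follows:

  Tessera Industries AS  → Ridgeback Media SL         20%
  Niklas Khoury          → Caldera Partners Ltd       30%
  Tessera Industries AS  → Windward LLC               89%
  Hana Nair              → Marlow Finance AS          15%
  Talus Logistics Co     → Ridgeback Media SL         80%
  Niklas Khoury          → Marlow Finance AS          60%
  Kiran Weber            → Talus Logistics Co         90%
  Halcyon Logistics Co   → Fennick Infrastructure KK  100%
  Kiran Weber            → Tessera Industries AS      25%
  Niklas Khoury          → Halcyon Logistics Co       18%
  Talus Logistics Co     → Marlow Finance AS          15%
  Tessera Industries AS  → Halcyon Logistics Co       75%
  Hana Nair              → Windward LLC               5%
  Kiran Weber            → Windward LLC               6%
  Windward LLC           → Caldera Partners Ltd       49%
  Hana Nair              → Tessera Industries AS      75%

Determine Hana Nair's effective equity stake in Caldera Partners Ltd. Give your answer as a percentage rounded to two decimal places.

Hana reaches Caldera along 2 paths.
Via Tessera → Windward: 75% × 89% × 49% = 32.7075%.
Via Windward: 5% × 49% = 2.45%.
Total: 32.7075% + 2.45% = 35.1575%.
Rounded: 35.16%.

35.16%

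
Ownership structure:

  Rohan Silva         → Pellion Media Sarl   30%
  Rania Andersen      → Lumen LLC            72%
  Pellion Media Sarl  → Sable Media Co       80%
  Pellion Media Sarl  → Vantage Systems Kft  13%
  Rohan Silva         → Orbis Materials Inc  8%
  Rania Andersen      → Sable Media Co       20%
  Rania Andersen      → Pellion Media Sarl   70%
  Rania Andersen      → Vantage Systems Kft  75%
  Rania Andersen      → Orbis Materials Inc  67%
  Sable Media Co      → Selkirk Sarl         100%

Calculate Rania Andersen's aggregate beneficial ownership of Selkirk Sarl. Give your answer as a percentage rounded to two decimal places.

Rania reaches Selkirk along 2 paths.
Via Pellion → Sable: 70% × 80% × 100% = 56%.
Via Sable: 20% × 100% = 20%.
Total: 56% + 20% = 76%.
Rounded: 76.00%.

76.00%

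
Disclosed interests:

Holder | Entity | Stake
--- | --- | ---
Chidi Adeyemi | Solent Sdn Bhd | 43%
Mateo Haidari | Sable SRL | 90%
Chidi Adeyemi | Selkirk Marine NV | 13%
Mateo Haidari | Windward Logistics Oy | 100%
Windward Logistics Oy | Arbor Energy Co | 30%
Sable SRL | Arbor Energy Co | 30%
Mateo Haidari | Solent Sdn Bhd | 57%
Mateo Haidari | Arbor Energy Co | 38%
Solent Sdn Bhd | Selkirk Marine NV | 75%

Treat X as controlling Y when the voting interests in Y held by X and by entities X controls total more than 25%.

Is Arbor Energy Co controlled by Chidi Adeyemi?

Chidi holds 43% of Solent, so Chidi controls Solent.
Solent and Chidi together hold 75% + 13% = 88% of Selkirk, so Chidi controls Selkirk.
Neither Chidi nor any entity Chidi controls holds any voting interest in Arbor.
So Chidi does not control Arbor.

No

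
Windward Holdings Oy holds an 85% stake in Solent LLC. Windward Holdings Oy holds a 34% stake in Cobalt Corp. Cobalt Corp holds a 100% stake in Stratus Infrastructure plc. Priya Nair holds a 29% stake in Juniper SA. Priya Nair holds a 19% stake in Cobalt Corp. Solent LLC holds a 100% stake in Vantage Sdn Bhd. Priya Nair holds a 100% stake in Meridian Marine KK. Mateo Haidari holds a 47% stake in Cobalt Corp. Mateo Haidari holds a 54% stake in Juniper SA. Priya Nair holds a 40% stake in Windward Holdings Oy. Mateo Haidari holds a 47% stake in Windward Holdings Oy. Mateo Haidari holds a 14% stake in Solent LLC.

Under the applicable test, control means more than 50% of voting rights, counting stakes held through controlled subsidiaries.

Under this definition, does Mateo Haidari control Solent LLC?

Mateo holds 54% of Juniper, so Mateo controls Juniper.
In Solent, Mateo's side holds only 14%, not > 50%.
So Mateo does not control Solent.

No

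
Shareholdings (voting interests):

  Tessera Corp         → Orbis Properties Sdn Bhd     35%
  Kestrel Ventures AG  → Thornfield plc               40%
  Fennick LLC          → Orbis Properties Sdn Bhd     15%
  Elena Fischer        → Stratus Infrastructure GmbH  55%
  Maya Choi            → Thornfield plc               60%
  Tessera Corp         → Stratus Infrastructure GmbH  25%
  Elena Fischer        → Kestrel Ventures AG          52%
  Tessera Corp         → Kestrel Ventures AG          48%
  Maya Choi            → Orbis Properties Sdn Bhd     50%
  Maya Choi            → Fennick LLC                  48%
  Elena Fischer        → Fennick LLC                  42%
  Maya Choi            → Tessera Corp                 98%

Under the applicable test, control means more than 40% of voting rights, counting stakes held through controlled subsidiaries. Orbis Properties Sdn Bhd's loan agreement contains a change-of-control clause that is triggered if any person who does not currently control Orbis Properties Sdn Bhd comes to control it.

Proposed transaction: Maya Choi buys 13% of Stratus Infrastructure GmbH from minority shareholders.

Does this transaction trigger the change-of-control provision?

No

The purchase changes only Maya's holdings, so Maya is the only person who could newly come to control Orbis.
Maya holds 98% of Tessera, so Maya controls Tessera.
Maya holds 48% of Fennick, so Maya controls Fennick.
Tessera and Fennick and Maya together hold 35% + 15% + 50% = 100% of Orbis, so Maya controls Orbis.
So Maya already controls Orbis before the transaction.
After the purchase, Maya holds 13% of Stratus directly.
Maya controlled Orbis already, so this is not a new person acquiring control; every other person's position is unchanged or reduced.
No new person acquires control, so the clause is not triggered.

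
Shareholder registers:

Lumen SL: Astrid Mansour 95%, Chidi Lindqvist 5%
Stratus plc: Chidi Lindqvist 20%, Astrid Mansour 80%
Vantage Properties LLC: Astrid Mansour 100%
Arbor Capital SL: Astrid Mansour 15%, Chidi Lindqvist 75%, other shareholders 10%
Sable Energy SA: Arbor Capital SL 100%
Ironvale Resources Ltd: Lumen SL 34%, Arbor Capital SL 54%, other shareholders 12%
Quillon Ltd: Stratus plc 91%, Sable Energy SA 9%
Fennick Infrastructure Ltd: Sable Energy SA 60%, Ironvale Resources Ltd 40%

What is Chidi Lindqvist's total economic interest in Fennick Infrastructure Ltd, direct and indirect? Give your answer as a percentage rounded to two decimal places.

61.88%

Chidi reaches Fennick along 3 paths.
Via Arbor → Sable: 75% × 100% × 60% = 45%.
Via Lumen → Ironvale: 5% × 34% × 40% = 0.68%.
Via Arbor → Ironvale: 75% × 54% × 40% = 16.2%.
Total: 45% + 0.68% + 16.2% = 61.88%.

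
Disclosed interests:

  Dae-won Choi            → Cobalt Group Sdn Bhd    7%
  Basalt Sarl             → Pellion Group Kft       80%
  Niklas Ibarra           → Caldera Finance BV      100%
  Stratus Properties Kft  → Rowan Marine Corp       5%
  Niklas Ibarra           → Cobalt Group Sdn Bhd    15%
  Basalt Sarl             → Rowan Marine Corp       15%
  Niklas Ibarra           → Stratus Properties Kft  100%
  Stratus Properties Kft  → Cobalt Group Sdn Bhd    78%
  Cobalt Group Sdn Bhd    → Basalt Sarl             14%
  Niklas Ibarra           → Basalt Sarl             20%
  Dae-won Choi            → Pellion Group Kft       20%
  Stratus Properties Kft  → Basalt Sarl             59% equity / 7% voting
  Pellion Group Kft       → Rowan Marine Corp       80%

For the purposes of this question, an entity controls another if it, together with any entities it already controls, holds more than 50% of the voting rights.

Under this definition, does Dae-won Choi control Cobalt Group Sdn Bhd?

No

Dae-won's largest direct stake is 20% in Pellion, which does not meet the threshold, so Dae-won controls no company.
In Cobalt, Dae-won's side holds only 7%, not > 50%.
So Dae-won does not control Cobalt.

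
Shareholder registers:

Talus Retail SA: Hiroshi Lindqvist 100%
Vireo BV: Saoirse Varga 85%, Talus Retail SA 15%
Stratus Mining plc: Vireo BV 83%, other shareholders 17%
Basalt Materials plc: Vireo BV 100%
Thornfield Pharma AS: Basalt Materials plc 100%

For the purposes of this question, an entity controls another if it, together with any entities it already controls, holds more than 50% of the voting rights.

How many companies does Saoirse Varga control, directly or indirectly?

4

Saoirse holds 85% of Vireo, so Saoirse controls Vireo.
Vireo holds 83% of Stratus, so Saoirse controls Stratus.
Vireo holds 100% of Basalt, so Saoirse controls Basalt.
Basalt holds 100% of Thornfield, so Saoirse controls Thornfield.
No other company's threshold is met.
Saoirse controls 4 companies.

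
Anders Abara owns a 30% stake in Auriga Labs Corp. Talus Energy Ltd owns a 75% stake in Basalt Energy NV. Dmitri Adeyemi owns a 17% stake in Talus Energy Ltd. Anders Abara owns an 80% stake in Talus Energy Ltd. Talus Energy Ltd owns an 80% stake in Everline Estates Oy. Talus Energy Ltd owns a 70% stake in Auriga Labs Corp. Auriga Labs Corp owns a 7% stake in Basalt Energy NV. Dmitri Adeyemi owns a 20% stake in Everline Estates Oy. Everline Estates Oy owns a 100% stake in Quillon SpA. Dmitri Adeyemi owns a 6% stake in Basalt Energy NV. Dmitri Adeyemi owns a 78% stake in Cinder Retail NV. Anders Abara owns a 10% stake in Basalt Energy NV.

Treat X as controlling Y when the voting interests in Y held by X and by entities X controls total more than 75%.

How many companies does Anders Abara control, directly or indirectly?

5

Anders holds 80% of Talus, so Anders controls Talus.
Anders and Talus together hold 30% + 70% = 100% of Auriga, so Anders controls Auriga.
Anders and Talus and Auriga together hold 10% + 75% + 7% = 92% of Basalt, so Anders controls Basalt.
Talus holds 80% of Everline, so Anders controls Everline.
Everline holds 100% of Quillon, so Anders controls Quillon.
No other company's threshold is met.
Anders controls 5 companies.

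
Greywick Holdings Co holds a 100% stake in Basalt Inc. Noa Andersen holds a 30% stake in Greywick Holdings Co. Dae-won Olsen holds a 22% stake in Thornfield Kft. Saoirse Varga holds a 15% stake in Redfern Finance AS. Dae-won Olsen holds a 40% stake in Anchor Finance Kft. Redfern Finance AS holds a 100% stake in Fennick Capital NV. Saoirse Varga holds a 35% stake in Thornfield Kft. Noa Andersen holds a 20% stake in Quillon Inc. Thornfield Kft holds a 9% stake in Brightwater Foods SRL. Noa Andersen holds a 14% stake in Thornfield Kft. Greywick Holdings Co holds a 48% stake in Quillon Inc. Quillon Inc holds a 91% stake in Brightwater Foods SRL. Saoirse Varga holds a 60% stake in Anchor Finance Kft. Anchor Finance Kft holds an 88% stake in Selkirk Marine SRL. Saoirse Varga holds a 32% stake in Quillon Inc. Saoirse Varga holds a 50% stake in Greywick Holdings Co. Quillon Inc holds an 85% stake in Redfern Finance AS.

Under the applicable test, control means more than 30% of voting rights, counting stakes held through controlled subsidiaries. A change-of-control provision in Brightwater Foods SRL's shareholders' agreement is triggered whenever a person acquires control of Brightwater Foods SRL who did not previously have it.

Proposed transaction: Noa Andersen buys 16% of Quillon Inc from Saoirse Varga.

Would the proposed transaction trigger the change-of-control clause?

Yes

The purchase adds only to Noa's holdings (Saoirse's stake shrinks), so Noa is the only person who could newly come to control Brightwater.
Noa's largest direct stake is 30% in Greywick, which does not meet the threshold, so Noa controls no company.
Neither Noa nor any entity Noa controls holds any voting interest in Brightwater.
So before the transaction, Noa does not control Brightwater.
After the purchase, Noa's direct stake in Quillon rises to 20% + 16% = 36%, and Saoirse's stake falls to 16%.
Noa holds 36% of Quillon, so Noa controls Quillon.
Quillon holds 91% of Brightwater, so Noa controls Brightwater.
Noa did not control Brightwater before and does after, so the clause is triggered.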